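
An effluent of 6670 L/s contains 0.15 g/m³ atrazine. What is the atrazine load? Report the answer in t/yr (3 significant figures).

6670 L/s = 6.67 m³/s.
Mass flux = Q·C = 6.67 m³/s × 0.15 g/m³ = 1 g/s.
= 1 g/s × 31.56 = 31.57 t/yr.

31.6 t/yr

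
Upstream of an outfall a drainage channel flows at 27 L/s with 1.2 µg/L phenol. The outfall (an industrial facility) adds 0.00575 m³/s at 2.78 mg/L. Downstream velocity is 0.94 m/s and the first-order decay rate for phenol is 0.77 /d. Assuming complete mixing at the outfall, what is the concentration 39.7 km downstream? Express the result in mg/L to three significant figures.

27 L/s = 0.027 m³/s.
1.2 µg/L = 0.0012 mg/L.
After complete mixing, C₀ = (0.00575·2.78 + 0.027·0.0012) / 0.03275 = 0.4891 mg/L.
Travel time t = 3.97e+04 m / 0.94 m/s = 4.223e+04 s = 0.4888 d.
C = 0.4891·exp(−0.77·0.4888) = 0.4891·0.6863 = 0.3357 mg/L.

0.336 mg/L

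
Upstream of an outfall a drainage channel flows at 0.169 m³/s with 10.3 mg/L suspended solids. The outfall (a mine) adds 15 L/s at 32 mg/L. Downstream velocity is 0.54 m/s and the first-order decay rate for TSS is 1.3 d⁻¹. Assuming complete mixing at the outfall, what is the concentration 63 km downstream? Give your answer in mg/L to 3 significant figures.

15 L/s = 0.015 m³/s.
After complete mixing, C₀ = (0.015·32 + 0.169·10.3) / 0.184 = 12.07 mg/L.
Travel time t = 6.3e+04 m / 0.54 m/s = 1.167e+05 s = 1.35 d.
C = 12.07·exp(−1.3·1.35) = 12.07·0.1728 = 2.086 mg/L.

2.09 mg/L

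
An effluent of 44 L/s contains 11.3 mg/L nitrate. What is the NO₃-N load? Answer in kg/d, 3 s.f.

44 L/s = 0.044 m³/s.
Mass flux = Q·C = 0.044 m³/s × 11.3 g/m³ = 0.4972 g/s.
= 0.4972 g/s × 86.4 = 42.96 kg/d.

43.0 kg/d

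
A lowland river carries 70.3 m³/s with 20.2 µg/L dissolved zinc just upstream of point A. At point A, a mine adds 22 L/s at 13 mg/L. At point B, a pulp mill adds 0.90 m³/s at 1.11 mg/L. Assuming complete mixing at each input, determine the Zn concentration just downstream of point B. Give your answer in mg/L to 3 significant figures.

0.0380 mg/L

20.2 µg/L = 0.0202 mg/L.
22 L/s = 0.022 m³/s.
After input A: C = (70.3·0.0202 + 0.022·13) / 70.32 = 0.02426 mg/L.
After input B: C = (70.32·0.02426 + 0.9·1.11) / 71.22 = 0.03798 mg/L.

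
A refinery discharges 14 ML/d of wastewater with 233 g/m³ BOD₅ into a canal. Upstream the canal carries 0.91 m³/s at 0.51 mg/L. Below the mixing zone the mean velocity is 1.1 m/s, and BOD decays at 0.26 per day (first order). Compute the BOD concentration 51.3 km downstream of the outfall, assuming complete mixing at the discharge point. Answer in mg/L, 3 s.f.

14 ML/d = 0.162 m³/s.
After complete mixing, C₀ = (0.162·233 + 0.91·0.51) / 1.072 = 35.65 mg/L.
Travel time t = 5.13e+04 m / 1.1 m/s = 4.664e+04 s = 0.5398 d.
C = 35.65·exp(−0.26·0.5398) = 35.65·0.8691 = 30.98 mg/L.

31.0 mg/L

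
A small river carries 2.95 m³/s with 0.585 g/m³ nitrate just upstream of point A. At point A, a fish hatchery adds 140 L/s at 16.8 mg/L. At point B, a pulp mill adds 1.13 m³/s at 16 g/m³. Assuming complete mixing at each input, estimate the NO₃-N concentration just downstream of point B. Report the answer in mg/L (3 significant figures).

140 L/s = 0.14 m³/s.
After input A: C = (2.95·0.585 + 0.14·16.8) / 3.09 = 1.32 mg/L.
After input B: C = (3.09·1.32 + 1.13·16) / 4.22 = 5.251 mg/L.

5.25 mg/L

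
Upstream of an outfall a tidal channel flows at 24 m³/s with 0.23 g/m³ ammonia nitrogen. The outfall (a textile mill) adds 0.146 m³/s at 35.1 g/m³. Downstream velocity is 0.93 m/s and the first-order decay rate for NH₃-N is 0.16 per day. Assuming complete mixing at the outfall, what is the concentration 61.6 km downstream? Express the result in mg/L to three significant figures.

0.390 mg/L

After complete mixing, C₀ = (0.146·35.1 + 24·0.23) / 24.15 = 0.4408 mg/L.
Travel time t = 6.16e+04 m / 0.93 m/s = 6.624e+04 s = 0.7666 d.
C = 0.4408·exp(−0.16·0.7666) = 0.4408·0.8846 = 0.39 mg/L.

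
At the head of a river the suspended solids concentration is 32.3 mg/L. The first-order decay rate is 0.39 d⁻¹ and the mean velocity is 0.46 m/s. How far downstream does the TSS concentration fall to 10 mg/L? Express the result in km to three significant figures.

From C = C₀·e^(−kt), t = ln(C₀/C)/k = ln(32.3/10)/0.39 = 1.172/0.39 = 3.006 d.
Distance = v·t = 0.46 m/s × 2.597e+05 s = 1.195e+05 m = 119.5 km.

119 km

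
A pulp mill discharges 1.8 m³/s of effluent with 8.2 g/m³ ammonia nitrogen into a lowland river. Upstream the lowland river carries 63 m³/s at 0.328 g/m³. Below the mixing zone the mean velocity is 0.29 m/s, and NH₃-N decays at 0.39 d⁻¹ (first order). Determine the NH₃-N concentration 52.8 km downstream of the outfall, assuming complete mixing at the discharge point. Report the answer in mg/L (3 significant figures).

0.240 mg/L

After complete mixing, C₀ = (1.8·8.2 + 63·0.328) / 64.8 = 0.5467 mg/L.
Travel time t = 5.28e+04 m / 0.29 m/s = 1.821e+05 s = 2.107 d.
C = 0.5467·exp(−0.39·2.107) = 0.5467·0.4396 = 0.2403 mg/L.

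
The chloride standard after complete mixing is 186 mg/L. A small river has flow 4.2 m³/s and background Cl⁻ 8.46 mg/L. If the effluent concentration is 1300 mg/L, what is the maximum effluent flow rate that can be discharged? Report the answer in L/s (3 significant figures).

Mass balance at complete mixing: C_std·(Q_w + Q_r) = Q_w·C_e + Q_r·C_b.
Rearranging, Q_w = Q_r·(C_std − C_b)/(C_e − C_std) = 4.2·(186 − 8.46) / (1300 − 186) = 0.6694 m³/s.
= 669.4 L/s.

669 L/s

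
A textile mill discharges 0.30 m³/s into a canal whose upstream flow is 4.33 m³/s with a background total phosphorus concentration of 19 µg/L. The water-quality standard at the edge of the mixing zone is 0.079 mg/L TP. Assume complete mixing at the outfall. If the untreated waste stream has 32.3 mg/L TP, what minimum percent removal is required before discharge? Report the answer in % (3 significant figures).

19 µg/L = 0.019 mg/L.
Mass balance: 0.079·4.63 = 0.3·Cₑ + 4.33·0.019.
Cₑ = (0.3658 − 0.08227) / 0.3 = 0.945 mg/L.
Required removal = 1 − 0.945/32.3 = 97.07 %.

97.1 %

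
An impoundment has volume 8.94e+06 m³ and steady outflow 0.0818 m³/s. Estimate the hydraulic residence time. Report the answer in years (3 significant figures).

3.46 yr

Q = 0.0818 m³/s × 3.156e+07 s/yr = 2.581e+06 m³/yr.
Hydraulic residence time τ = V/Q = 8.94e+06/2.581e+06 = 3.463 yr.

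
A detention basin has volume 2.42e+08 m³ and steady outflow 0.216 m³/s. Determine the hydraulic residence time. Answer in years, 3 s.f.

35.5 yr

Q = 0.216 m³/s × 3.156e+07 s/yr = 6.816e+06 m³/yr.
Hydraulic residence time τ = V/Q = 2.42e+08/6.816e+06 = 35.5 yr.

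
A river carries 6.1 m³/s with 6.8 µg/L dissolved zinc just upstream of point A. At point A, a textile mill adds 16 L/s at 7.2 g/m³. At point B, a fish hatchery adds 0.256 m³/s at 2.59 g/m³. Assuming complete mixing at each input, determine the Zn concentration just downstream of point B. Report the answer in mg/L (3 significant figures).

6.8 µg/L = 0.0068 mg/L.
16 L/s = 0.016 m³/s.
After input A: C = (6.1·0.0068 + 0.016·7.2) / 6.116 = 0.02562 mg/L.
After input B: C = (6.116·0.02562 + 0.256·2.59) / 6.372 = 0.1286 mg/L.

0.129 mg/L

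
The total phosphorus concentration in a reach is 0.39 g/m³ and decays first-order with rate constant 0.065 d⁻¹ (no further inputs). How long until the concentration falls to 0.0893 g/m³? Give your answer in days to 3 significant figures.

22.7 d

t = ln(C₀/C)/k = ln(0.39/0.0893)/0.065 = 1.474/0.065 = 22.68 d.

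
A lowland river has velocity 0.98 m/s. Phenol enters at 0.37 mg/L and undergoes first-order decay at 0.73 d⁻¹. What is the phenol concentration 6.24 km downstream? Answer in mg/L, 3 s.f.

0.351 mg/L

Travel time t = 6.24 km / 0.98 m/s = 6240/0.98 = 6367 s = 0.0737 d.
First-order decay: C = 0.37·exp(−0.73·0.0737) = 0.37·0.9476 = 0.3506 mg/L.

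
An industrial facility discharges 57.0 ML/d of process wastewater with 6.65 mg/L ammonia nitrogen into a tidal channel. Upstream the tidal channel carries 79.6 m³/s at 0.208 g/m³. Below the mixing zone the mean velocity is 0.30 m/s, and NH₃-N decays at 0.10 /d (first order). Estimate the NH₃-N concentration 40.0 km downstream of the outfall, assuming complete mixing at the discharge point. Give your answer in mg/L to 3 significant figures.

0.224 mg/L

57.0 ML/d = 0.6597 m³/s.
After complete mixing, C₀ = (0.6597·6.65 + 79.6·0.208) / 80.26 = 0.261 mg/L.
Travel time t = 4e+04 m / 0.30 m/s = 1.333e+05 s = 1.543 d.
C = 0.261·exp(−0.10·1.543) = 0.261·0.857 = 0.2236 mg/L.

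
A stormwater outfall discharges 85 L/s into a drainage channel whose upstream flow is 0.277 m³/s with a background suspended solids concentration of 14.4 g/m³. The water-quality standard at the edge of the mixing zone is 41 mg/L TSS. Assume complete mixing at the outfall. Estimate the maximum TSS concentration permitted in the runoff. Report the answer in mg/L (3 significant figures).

85 L/s = 0.085 m³/s.
Mass balance: 41·0.362 = 0.085·Cₑ + 0.277·14.4.
Cₑ = (14.84 − 3.989) / 0.085 = 127.7 mg/L.

128 mg/L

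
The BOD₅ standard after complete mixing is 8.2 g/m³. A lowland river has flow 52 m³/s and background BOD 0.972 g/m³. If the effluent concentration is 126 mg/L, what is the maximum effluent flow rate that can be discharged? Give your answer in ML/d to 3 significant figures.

276 ML/d

Mass balance at complete mixing: C_std·(Q_w + Q_r) = Q_w·C_e + Q_r·C_b.
Rearranging, Q_w = Q_r·(C_std − C_b)/(C_e − C_std) = 52·(8.2 − 0.972) / (126 − 8.2) = 3.191 m³/s.
= 275.7 ML/d.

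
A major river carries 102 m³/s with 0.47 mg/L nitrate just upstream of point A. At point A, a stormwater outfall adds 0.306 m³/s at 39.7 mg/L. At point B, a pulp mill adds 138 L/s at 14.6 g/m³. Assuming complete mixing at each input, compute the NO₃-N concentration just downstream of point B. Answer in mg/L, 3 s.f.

0.606 mg/L

After input A: C = (102·0.47 + 0.306·39.7) / 102.3 = 0.5873 mg/L.
138 L/s = 0.138 m³/s.
After input B: C = (102.3·0.5873 + 0.138·14.6) / 102.4 = 0.6062 mg/L.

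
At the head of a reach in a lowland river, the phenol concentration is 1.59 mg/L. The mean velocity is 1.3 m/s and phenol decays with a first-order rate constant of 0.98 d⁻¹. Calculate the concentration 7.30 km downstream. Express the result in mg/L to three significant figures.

Travel time t = 7.30 km / 1.3 m/s = 7300/1.3 = 5615 s = 0.06499 d.
First-order decay: C = 1.59·exp(−0.98·0.06499) = 1.59·0.9383 = 1.492 mg/L.

1.49 mg/L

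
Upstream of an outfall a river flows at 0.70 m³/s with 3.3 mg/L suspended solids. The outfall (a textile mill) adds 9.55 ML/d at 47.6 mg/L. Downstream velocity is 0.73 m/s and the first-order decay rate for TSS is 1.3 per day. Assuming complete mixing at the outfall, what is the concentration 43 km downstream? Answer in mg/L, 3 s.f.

9.55 ML/d = 0.1105 m³/s.
After complete mixing, C₀ = (0.1105·47.6 + 0.7·3.3) / 0.8105 = 9.341 mg/L.
Travel time t = 4.3e+04 m / 0.73 m/s = 5.89e+04 s = 0.6818 d.
C = 9.341·exp(−1.3·0.6818) = 9.341·0.4122 = 3.85 mg/L.

3.85 mg/L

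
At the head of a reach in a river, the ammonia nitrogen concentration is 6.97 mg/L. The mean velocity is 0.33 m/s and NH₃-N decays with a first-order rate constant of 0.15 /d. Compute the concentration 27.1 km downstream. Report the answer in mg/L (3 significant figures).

6.04 mg/L

Travel time t = 27.1 km / 0.33 m/s = 2.71e+04/0.33 = 8.212e+04 s = 0.9505 d.
First-order decay: C = 6.97·exp(−0.15·0.9505) = 6.97·0.8671 = 6.044 mg/L.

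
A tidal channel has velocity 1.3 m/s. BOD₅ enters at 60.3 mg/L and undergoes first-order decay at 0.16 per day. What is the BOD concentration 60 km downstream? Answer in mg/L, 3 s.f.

55.4 mg/L

Travel time t = 60 km / 1.3 m/s = 6e+04/1.3 = 4.615e+04 s = 0.5342 d.
First-order decay: C = 60.3·exp(−0.16·0.5342) = 60.3·0.9181 = 55.36 mg/L.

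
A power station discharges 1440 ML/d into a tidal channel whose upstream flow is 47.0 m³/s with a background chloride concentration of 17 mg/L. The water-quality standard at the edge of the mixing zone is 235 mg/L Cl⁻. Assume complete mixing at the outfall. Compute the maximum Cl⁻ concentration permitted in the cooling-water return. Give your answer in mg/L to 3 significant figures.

850 mg/L

1440 ML/d = 16.67 m³/s.
Mass balance: 235·63.67 = 16.67·Cₑ + 47·17.
Cₑ = (1.496e+04 − 799) / 16.67 = 849.8 mg/L.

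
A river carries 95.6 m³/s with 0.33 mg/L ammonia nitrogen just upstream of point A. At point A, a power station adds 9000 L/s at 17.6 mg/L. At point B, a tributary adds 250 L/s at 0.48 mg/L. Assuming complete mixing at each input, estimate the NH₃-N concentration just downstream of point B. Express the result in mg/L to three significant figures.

9000 L/s = 9 m³/s.
After input A: C = (95.6·0.33 + 9·17.6) / 104.6 = 1.816 mg/L.
250 L/s = 0.25 m³/s.
After input B: C = (104.6·1.816 + 0.25·0.48) / 104.8 = 1.813 mg/L.

1.81 mg/L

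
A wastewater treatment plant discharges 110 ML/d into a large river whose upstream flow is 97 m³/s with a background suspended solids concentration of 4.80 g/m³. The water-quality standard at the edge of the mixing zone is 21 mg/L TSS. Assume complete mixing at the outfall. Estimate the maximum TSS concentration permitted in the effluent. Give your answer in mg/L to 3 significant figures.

110 ML/d = 1.273 m³/s.
Mass balance: 21·98.27 = 1.273·Cₑ + 97·4.8.
Cₑ = (2064 − 465.6) / 1.273 = 1255 mg/L.

1260 mg/L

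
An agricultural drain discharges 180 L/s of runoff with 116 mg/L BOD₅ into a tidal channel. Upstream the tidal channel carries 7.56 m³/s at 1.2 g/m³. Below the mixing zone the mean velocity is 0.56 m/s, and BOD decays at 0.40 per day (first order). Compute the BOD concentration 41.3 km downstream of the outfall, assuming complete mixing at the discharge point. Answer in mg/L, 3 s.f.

2.75 mg/L

180 L/s = 0.18 m³/s.
After complete mixing, C₀ = (0.18·116 + 7.56·1.2) / 7.74 = 3.87 mg/L.
Travel time t = 4.13e+04 m / 0.56 m/s = 7.375e+04 s = 0.8536 d.
C = 3.87·exp(−0.40·0.8536) = 3.87·0.7107 = 2.75 mg/L.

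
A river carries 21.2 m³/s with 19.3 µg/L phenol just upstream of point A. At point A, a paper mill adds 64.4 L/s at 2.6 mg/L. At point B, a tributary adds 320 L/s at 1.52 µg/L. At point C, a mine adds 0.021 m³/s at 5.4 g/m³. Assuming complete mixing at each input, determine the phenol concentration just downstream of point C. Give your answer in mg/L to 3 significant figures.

0.0320 mg/L

19.3 µg/L = 0.0193 mg/L.
64.4 L/s = 0.0644 m³/s.
After input A: C = (21.2·0.0193 + 0.0644·2.6) / 21.26 = 0.02712 mg/L.
320 L/s = 0.32 m³/s.
1.52 µg/L = 0.00152 mg/L.
After input B: C = (21.26·0.02712 + 0.32·0.00152) / 21.58 = 0.02674 mg/L.
After input C: C = (21.58·0.02674 + 0.021·5.4) / 21.61 = 0.03196 mg/L.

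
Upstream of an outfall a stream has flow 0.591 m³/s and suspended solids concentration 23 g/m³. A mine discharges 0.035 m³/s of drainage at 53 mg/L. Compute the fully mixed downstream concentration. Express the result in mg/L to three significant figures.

By mass balance at complete mixing, C = (0.035·53 + 0.591·23) / (0.035 + 0.591) = 15.45/0.626 = 24.68 mg/L.

24.7 mg/L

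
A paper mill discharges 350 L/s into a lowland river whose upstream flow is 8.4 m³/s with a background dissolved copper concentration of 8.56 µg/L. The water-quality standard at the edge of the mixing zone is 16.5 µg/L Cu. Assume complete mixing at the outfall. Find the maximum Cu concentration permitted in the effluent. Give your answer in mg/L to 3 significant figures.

0.207 mg/L

350 L/s = 0.35 m³/s.
8.56 µg/L = 0.00856 mg/L.
16.5 µg/L = 0.0165 mg/L.
Mass balance: 0.0165·8.75 = 0.35·Cₑ + 8.4·0.00856.
Cₑ = (0.1444 − 0.0719) / 0.35 = 0.2071 mg/L.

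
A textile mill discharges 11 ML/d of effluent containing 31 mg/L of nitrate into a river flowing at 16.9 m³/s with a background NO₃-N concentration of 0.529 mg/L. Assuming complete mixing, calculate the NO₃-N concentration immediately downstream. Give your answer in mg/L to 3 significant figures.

0.757 mg/L

11 ML/d = 0.1273 m³/s.
Flow-weighted mixing gives C = (0.1273·31 + 16.9·0.529) / (0.1273 + 16.9) = 12.89/17.03 = 0.7568 mg/L.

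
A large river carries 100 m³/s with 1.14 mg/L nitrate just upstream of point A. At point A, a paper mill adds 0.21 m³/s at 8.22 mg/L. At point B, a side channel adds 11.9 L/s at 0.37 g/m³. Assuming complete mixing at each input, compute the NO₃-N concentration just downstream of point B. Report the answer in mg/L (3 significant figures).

After input A: C = (100·1.14 + 0.21·8.22) / 100.2 = 1.155 mg/L.
11.9 L/s = 0.0119 m³/s.
After input B: C = (100.2·1.155 + 0.0119·0.37) / 100.2 = 1.155 mg/L.

1.15 mg/L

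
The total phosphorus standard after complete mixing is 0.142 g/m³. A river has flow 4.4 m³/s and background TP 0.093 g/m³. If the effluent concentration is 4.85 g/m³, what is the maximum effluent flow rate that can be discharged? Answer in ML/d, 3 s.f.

Mass balance at complete mixing: C_std·(Q_w + Q_r) = Q_w·C_e + Q_r·C_b.
Rearranging, Q_w = Q_r·(C_std − C_b)/(C_e − C_std) = 4.4·(0.142 − 0.093) / (4.85 − 0.142) = 0.04579 m³/s.
= 3.957 ML/d.

3.96 ML/d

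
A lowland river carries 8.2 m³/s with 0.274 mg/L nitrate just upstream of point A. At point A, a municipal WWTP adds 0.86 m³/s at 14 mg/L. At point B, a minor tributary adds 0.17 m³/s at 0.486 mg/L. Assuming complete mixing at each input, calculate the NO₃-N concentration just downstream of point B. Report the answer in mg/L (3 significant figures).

After input A: C = (8.2·0.274 + 0.86·14) / 9.06 = 1.577 mg/L.
After input B: C = (9.06·1.577 + 0.17·0.486) / 9.23 = 1.557 mg/L.

1.56 mg/L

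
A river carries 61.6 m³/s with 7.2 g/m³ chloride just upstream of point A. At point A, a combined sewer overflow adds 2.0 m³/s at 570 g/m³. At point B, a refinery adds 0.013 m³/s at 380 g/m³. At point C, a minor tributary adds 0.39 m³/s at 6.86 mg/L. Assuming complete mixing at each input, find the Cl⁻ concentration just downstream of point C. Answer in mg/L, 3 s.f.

After input A: C = (61.6·7.2 + 2·570) / 63.6 = 24.9 mg/L.
After input B: C = (63.6·24.9 + 0.013·380) / 63.61 = 24.97 mg/L.
After input C: C = (63.61·24.97 + 0.39·6.86) / 64 = 24.86 mg/L.

24.9 mg/L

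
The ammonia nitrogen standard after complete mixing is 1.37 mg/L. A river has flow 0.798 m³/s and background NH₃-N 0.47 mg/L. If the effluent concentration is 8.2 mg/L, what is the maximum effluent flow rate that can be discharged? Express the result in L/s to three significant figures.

Mass balance at complete mixing: C_std·(Q_w + Q_r) = Q_w·C_e + Q_r·C_b.
Rearranging, Q_w = Q_r·(C_std − C_b)/(C_e − C_std) = 0.798·(1.37 − 0.47) / (8.2 − 1.37) = 0.1052 m³/s.
= 105.2 L/s.

105 L/s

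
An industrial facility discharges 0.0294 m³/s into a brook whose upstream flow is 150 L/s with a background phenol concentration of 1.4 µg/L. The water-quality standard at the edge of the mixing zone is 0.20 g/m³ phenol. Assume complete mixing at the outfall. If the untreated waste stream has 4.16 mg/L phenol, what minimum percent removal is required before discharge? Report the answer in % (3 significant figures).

70.8 %

150 L/s = 0.15 m³/s.
1.4 µg/L = 0.0014 mg/L.
Mass balance: 0.2·0.1794 = 0.0294·Cₑ + 0.15·0.0014.
Cₑ = (0.03588 − 0.00021) / 0.0294 = 1.213 mg/L.
Required removal = 1 − 1.213/4.16 = 70.83 %.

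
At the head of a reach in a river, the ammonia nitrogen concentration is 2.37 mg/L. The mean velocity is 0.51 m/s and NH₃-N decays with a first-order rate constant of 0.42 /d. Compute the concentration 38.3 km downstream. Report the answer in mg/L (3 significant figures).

1.65 mg/L

Travel time t = 38.3 km / 0.51 m/s = 3.83e+04/0.51 = 7.51e+04 s = 0.8692 d.
First-order decay: C = 2.37·exp(−0.42·0.8692) = 2.37·0.6942 = 1.645 mg/L.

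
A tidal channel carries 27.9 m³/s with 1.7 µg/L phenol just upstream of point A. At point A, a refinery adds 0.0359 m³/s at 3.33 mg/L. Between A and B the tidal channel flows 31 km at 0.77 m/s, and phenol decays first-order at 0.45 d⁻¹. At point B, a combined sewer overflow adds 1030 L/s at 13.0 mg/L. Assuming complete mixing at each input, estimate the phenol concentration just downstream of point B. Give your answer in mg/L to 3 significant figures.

1.7 µg/L = 0.0017 mg/L.
After input A: C = (27.9·0.0017 + 0.0359·3.33) / 27.94 = 0.005977 mg/L.
Over the 31 km reach to input B (t = 4.026e+04 s = 0.466 d), decay gives C = 0.005977·exp(−0.45·0.466) = 0.004847 mg/L.
1030 L/s = 1.03 m³/s.
After input B: C = (27.94·0.004847 + 1.03·13) / 28.97 = 0.4669 mg/L.

0.467 mg/L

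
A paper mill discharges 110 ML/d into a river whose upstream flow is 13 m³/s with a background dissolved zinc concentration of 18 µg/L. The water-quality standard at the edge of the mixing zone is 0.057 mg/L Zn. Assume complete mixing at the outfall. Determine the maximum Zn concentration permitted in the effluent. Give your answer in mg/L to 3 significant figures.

110 ML/d = 1.273 m³/s.
18 µg/L = 0.018 mg/L.
Mass balance: 0.057·14.27 = 1.273·Cₑ + 13·0.018.
Cₑ = (0.8136 − 0.234) / 1.273 = 0.4552 mg/L.

0.455 mg/L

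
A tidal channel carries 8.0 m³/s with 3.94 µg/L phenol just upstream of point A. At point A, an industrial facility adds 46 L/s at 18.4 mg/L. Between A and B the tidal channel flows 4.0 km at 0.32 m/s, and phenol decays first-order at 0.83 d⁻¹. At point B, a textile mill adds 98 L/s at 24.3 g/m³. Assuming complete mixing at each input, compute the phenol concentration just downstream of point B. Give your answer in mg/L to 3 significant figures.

0.388 mg/L

3.94 µg/L = 0.00394 mg/L.
46 L/s = 0.046 m³/s.
After input A: C = (8·0.00394 + 0.046·18.4) / 8.046 = 0.1091 mg/L.
Over the 4.0 km reach to input B (t = 1.25e+04 s = 0.1447 d), decay gives C = 0.1091·exp(−0.83·0.1447) = 0.09677 mg/L.
98 L/s = 0.098 m³/s.
After input B: C = (8.046·0.09677 + 0.098·24.3) / 8.144 = 0.388 mg/L.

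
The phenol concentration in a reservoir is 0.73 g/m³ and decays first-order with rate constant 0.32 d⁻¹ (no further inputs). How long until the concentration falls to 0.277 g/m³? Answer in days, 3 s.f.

t = ln(C₀/C)/k = ln(0.73/0.277)/0.32 = 0.969/0.32 = 3.028 d.

3.03 d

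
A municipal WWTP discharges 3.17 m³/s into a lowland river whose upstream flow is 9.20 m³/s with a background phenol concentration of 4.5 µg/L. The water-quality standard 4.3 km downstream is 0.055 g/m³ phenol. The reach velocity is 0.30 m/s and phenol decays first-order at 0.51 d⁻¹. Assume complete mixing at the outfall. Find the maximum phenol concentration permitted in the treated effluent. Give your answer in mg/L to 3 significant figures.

0.221 mg/L

4.5 µg/L = 0.0045 mg/L.
Travel time to the compliance point: t = 4300/0.30 = 1.433e+04 s = 0.1659 d; decay factor exp(−0.51·0.1659) = 0.9189.
So the concentration just after mixing may be at most 0.055/0.9189 = 0.05986 mg/L.
Mass balance: 0.05986·12.37 = 3.17·Cₑ + 9.2·0.0045.
Cₑ = (0.7404 − 0.0414) / 3.17 = 0.2205 mg/L.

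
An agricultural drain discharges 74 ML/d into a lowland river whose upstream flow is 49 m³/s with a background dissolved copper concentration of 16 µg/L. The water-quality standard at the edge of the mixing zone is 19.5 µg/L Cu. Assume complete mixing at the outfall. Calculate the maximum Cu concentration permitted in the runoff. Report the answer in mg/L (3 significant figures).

0.220 mg/L

74 ML/d = 0.8565 m³/s.
16 µg/L = 0.016 mg/L.
19.5 µg/L = 0.0195 mg/L.
Mass balance: 0.0195·49.86 = 0.8565·Cₑ + 49·0.016.
Cₑ = (0.9722 − 0.784) / 0.8565 = 0.2197 mg/L.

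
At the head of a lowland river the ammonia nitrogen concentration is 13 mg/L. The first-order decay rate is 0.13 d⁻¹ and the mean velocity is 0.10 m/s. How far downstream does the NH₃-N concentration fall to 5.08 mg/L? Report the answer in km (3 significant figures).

62.4 km

From C = C₀·e^(−kt), t = ln(C₀/C)/k = ln(13/5.08)/0.13 = 0.9396/0.13 = 7.228 d.
Distance = v·t = 0.10 m/s × 6.245e+05 s = 6.245e+04 m = 62.45 km.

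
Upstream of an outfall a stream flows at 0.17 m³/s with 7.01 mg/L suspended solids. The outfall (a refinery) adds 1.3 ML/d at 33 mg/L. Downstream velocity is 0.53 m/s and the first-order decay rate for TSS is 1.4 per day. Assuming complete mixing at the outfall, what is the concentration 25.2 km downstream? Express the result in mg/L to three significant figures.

1.3 ML/d = 0.01505 m³/s.
After complete mixing, C₀ = (0.01505·33 + 0.17·7.01) / 0.185 = 9.123 mg/L.
Travel time t = 2.52e+04 m / 0.53 m/s = 4.755e+04 s = 0.5503 d.
C = 9.123·exp(−1.4·0.5503) = 9.123·0.4628 = 4.222 mg/L.

4.22 mg/L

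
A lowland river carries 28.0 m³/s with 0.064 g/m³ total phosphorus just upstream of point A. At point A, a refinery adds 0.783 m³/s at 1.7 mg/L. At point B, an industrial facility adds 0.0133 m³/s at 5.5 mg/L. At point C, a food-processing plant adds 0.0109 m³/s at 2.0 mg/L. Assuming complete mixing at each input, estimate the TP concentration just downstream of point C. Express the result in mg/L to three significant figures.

0.112 mg/L

After input A: C = (28·0.064 + 0.783·1.7) / 28.78 = 0.1085 mg/L.
After input B: C = (28.78·0.1085 + 0.0133·5.5) / 28.8 = 0.111 mg/L.
After input C: C = (28.8·0.111 + 0.0109·2) / 28.81 = 0.1117 mg/L.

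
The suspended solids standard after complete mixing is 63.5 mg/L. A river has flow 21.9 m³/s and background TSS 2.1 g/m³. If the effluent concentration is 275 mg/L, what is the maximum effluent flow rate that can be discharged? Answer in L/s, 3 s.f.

Mass balance at complete mixing: C_std·(Q_w + Q_r) = Q_w·C_e + Q_r·C_b.
Rearranging, Q_w = Q_r·(C_std − C_b)/(C_e − C_std) = 21.9·(63.5 − 2.1) / (275 − 63.5) = 6.358 m³/s.
= 6358 L/s.

6360 L/s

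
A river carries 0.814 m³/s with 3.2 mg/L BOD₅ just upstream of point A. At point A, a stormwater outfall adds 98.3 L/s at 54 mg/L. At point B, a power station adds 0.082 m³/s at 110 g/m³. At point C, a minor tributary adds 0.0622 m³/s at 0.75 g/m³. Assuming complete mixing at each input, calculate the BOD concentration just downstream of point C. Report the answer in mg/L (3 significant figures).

98.3 L/s = 0.0983 m³/s.
After input A: C = (0.814·3.2 + 0.0983·54) / 0.9123 = 8.674 mg/L.
After input B: C = (0.9123·8.674 + 0.082·110) / 0.9943 = 17.03 mg/L.
After input C: C = (0.9943·17.03 + 0.0622·0.75) / 1.056 = 16.07 mg/L.

16.1 mg/L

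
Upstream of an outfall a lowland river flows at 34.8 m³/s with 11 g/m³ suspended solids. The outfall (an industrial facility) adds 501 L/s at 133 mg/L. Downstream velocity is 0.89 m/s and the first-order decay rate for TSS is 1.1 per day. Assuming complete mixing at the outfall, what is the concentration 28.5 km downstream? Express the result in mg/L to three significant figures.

501 L/s = 0.501 m³/s.
After complete mixing, C₀ = (0.501·133 + 34.8·11) / 35.3 = 12.73 mg/L.
Travel time t = 2.85e+04 m / 0.89 m/s = 3.202e+04 s = 0.3706 d.
C = 12.73·exp(−1.1·0.3706) = 12.73·0.6652 = 8.469 mg/L.

8.47 mg/L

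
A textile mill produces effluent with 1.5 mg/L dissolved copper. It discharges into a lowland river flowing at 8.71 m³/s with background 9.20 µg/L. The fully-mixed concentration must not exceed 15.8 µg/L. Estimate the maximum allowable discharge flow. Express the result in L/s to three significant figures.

9.20 µg/L = 0.0092 mg/L.
15.8 µg/L = 0.0158 mg/L.
Mass balance at complete mixing: C_std·(Q_w + Q_r) = Q_w·C_e + Q_r·C_b.
Rearranging, Q_w = Q_r·(C_std − C_b)/(C_e − C_std) = 8.71·(0.0158 − 0.0092) / (1.5 − 0.0158) = 0.03873 m³/s.
= 38.73 L/s.

38.7 L/s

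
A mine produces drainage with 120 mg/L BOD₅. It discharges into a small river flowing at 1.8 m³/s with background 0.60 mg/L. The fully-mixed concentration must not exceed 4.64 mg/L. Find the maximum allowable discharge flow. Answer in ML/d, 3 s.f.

Mass balance at complete mixing: C_std·(Q_w + Q_r) = Q_w·C_e + Q_r·C_b.
Rearranging, Q_w = Q_r·(C_std − C_b)/(C_e − C_std) = 1.8·(4.64 − 0.6) / (120 − 4.64) = 0.06304 m³/s.
= 5.446 ML/d.

5.45 ML/d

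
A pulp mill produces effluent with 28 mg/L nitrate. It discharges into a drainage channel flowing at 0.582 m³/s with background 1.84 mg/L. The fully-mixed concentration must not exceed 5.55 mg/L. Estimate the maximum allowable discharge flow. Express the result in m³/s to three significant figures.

0.0962 m³/s

Mass balance at complete mixing: C_std·(Q_w + Q_r) = Q_w·C_e + Q_r·C_b.
Rearranging, Q_w = Q_r·(C_std − C_b)/(C_e − C_std) = 0.582·(5.55 − 1.84) / (28 − 5.55) = 0.09618 m³/s.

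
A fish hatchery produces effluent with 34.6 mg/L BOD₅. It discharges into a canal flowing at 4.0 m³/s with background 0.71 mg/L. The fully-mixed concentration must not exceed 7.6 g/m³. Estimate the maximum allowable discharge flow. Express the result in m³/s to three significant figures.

Mass balance at complete mixing: C_std·(Q_w + Q_r) = Q_w·C_e + Q_r·C_b.
Rearranging, Q_w = Q_r·(C_std − C_b)/(C_e − C_std) = 4.0·(7.6 − 0.71) / (34.6 − 7.6) = 1.021 m³/s.

1.02 m³/s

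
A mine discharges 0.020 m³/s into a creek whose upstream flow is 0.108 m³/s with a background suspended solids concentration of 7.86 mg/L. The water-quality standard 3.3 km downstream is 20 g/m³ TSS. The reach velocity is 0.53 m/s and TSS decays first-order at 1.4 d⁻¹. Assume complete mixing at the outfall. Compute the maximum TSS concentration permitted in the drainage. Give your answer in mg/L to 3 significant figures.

99.1 mg/L

Travel time to the compliance point: t = 3300/0.53 = 6226 s = 0.07206 d; decay factor exp(−1.4·0.07206) = 0.904.
So the concentration just after mixing may be at most 20/0.904 = 22.12 mg/L.
Mass balance: 22.12·0.128 = 0.02·Cₑ + 0.108·7.86.
Cₑ = (2.832 − 0.8489) / 0.02 = 99.14 mg/L.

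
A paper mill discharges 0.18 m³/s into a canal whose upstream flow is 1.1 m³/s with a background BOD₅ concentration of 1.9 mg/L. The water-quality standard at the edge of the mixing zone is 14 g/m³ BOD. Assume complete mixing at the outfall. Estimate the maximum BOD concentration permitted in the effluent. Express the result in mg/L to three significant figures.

87.9 mg/L

Mass balance: 14·1.28 = 0.18·Cₑ + 1.1·1.9.
Cₑ = (17.92 − 2.09) / 0.18 = 87.94 mg/L.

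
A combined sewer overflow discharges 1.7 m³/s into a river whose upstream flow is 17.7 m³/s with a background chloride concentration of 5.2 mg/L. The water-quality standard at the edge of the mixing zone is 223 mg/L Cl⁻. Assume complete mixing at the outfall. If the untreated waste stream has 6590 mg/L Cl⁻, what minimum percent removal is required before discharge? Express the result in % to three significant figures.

Mass balance: 223·19.4 = 1.7·Cₑ + 17.7·5.2.
Cₑ = (4326 − 92.04) / 1.7 = 2491 mg/L.
Required removal = 1 − 2491/6590 = 62.21 %.

62.2 %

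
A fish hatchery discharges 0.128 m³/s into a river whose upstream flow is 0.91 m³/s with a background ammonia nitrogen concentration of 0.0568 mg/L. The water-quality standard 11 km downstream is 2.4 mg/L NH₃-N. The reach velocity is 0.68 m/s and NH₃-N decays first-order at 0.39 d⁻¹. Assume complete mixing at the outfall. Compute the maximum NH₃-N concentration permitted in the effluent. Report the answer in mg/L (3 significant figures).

Travel time to the compliance point: t = 1.1e+04/0.68 = 1.618e+04 s = 0.1872 d; decay factor exp(−0.39·0.1872) = 0.9296.
So the concentration just after mixing may be at most 2.4/0.9296 = 2.582 mg/L.
Mass balance: 2.582·1.038 = 0.128·Cₑ + 0.91·0.0568.
Cₑ = (2.68 − 0.05169) / 0.128 = 20.53 mg/L.

20.5 mg/L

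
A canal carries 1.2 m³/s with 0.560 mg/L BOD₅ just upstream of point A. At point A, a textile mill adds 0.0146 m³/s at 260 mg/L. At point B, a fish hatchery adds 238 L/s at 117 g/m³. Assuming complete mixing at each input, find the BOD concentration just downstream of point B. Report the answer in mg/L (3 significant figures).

22.2 mg/L

After input A: C = (1.2·0.56 + 0.0146·260) / 1.215 = 3.679 mg/L.
238 L/s = 0.238 m³/s.
After input B: C = (1.215·3.679 + 0.238·117) / 1.453 = 22.25 mg/L.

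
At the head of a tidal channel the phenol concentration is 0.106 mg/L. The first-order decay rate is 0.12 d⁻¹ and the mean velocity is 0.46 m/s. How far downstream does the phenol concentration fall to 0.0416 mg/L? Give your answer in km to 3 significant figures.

From C = C₀·e^(−kt), t = ln(C₀/C)/k = ln(0.106/0.0416)/0.12 = 0.9353/0.12 = 7.794 d.
Distance = v·t = 0.46 m/s × 6.734e+05 s = 3.098e+05 m = 309.8 km.

310 km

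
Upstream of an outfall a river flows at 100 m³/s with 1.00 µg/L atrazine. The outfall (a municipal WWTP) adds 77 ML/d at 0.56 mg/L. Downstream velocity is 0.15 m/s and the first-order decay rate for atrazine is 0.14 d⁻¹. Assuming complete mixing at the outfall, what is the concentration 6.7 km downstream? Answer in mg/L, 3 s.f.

0.00552 mg/L

77 ML/d = 0.8912 m³/s.
1.00 µg/L = 0.001 mg/L.
After complete mixing, C₀ = (0.8912·0.56 + 100·0.001) / 100.9 = 0.005938 mg/L.
Travel time t = 6700 m / 0.15 m/s = 4.467e+04 s = 0.517 d.
C = 0.005938·exp(−0.14·0.517) = 0.005938·0.9302 = 0.005523 mg/L.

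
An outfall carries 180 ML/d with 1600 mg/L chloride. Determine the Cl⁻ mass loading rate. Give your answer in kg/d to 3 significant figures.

180 ML/d = 2.083 m³/s.
Mass flux = Q·C = 2.083 m³/s × 1600 g/m³ = 3333 g/s.
= 3333 g/s × 86.4 = 2.88e+05 kg/d.

288000 kg/d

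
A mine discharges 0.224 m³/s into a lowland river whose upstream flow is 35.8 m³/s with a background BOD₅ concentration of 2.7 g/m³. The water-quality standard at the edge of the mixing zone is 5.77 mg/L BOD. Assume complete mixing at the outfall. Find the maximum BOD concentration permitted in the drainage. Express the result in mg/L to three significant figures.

Mass balance: 5.77·36.02 = 0.224·Cₑ + 35.8·2.7.
Cₑ = (207.9 − 96.66) / 0.224 = 496.4 mg/L.

496 mg/L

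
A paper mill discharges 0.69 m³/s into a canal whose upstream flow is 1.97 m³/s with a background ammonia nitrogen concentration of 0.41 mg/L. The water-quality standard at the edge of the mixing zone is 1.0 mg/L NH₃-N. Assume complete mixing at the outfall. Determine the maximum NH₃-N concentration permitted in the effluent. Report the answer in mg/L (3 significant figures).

Mass balance: 1·2.66 = 0.69·Cₑ + 1.97·0.41.
Cₑ = (2.66 − 0.8077) / 0.69 = 2.684 mg/L.

2.68 mg/L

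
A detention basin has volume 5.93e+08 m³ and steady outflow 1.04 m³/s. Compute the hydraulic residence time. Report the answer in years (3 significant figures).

18.1 yr

Q = 1.04 m³/s × 3.156e+07 s/yr = 3.282e+07 m³/yr.
Hydraulic residence time τ = V/Q = 5.93e+08/3.282e+07 = 18.07 yr.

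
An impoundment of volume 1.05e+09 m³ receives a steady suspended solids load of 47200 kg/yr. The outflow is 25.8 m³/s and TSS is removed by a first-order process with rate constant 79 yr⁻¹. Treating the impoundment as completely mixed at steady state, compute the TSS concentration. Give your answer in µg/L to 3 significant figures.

0.563 µg/L

Outflow Q = 25.8 m³/s × 3.156e+07 s/yr = 8.142e+08 m³/yr.
Steady-state CSTR mass balance: W = Q·C + k·V·C, so C = W/(Q + kV).
Q + kV = 8.142e+08 + 79·1.05e+09 = 8.376e+10 m³/yr.
C = 47200/8.376e+10 = 5.635e-07 kg/m³ = 0.0005635 mg/L = 0.5635 µg/L.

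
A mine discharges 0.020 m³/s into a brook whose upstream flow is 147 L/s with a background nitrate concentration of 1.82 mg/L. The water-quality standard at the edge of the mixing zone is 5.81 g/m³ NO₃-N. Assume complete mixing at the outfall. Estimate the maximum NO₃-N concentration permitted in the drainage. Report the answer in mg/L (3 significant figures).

35.1 mg/L

147 L/s = 0.147 m³/s.
Mass balance: 5.81·0.167 = 0.02·Cₑ + 0.147·1.82.
Cₑ = (0.9703 − 0.2675) / 0.02 = 35.14 mg/L.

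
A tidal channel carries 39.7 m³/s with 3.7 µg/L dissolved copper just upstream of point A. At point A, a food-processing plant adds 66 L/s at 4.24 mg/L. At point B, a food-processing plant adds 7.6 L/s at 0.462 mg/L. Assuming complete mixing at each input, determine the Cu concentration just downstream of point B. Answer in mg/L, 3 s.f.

3.7 µg/L = 0.0037 mg/L.
66 L/s = 0.066 m³/s.
After input A: C = (39.7·0.0037 + 0.066·4.24) / 39.77 = 0.01073 mg/L.
7.6 L/s = 0.0076 m³/s.
After input B: C = (39.77·0.01073 + 0.0076·0.462) / 39.77 = 0.01082 mg/L.

0.0108 mg/L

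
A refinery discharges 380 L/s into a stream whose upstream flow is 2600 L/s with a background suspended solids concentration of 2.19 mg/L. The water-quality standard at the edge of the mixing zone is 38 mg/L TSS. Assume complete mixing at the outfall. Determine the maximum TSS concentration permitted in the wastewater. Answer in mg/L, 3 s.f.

283 mg/L

380 L/s = 0.38 m³/s.
2600 L/s = 2.6 m³/s.
Mass balance: 38·2.98 = 0.38·Cₑ + 2.6·2.19.
Cₑ = (113.2 − 5.694) / 0.38 = 283 mg/L.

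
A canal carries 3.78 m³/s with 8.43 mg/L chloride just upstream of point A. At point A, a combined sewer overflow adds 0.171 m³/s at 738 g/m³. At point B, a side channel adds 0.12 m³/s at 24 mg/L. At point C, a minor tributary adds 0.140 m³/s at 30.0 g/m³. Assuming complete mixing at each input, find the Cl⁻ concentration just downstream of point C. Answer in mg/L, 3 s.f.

After input A: C = (3.78·8.43 + 0.171·738) / 3.951 = 40.01 mg/L.
After input B: C = (3.951·40.01 + 0.12·24) / 4.071 = 39.53 mg/L.
After input C: C = (4.071·39.53 + 0.14·30) / 4.211 = 39.22 mg/L.

39.2 mg/L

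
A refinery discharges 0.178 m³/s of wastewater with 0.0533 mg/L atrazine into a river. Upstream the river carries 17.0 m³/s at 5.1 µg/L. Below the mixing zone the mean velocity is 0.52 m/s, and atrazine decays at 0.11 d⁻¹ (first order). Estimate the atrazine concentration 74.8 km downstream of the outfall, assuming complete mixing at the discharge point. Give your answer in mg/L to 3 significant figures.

5.1 µg/L = 0.0051 mg/L.
After complete mixing, C₀ = (0.178·0.0533 + 17·0.0051) / 17.18 = 0.005599 mg/L.
Travel time t = 7.48e+04 m / 0.52 m/s = 1.438e+05 s = 1.665 d.
C = 0.005599·exp(−0.11·1.665) = 0.005599·0.8327 = 0.004662 mg/L.

0.00466 mg/L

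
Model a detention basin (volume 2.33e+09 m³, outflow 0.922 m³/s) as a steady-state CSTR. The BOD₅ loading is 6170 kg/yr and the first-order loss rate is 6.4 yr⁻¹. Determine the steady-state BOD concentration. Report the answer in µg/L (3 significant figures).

Outflow Q = 0.922 m³/s × 3.156e+07 s/yr = 2.91e+07 m³/yr.
Steady-state CSTR mass balance: W = Q·C + k·V·C, so C = W/(Q + kV).
Q + kV = 2.91e+07 + 6.4·2.33e+09 = 1.494e+10 m³/yr.
C = 6170/1.494e+10 = 4.13e-07 kg/m³ = 0.000413 mg/L = 0.413 µg/L.

0.413 µg/L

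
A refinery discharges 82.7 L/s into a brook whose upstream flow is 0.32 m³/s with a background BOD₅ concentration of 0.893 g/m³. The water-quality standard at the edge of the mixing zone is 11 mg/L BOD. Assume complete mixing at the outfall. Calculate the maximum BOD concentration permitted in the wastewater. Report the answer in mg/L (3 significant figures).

50.1 mg/L

82.7 L/s = 0.0827 m³/s.
Mass balance: 11·0.4027 = 0.0827·Cₑ + 0.32·0.893.
Cₑ = (4.43 − 0.2858) / 0.0827 = 50.11 mg/L.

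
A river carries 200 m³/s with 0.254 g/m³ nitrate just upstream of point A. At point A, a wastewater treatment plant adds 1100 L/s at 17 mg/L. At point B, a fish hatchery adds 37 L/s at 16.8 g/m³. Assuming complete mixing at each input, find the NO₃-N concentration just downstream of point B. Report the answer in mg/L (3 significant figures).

0.349 mg/L

1100 L/s = 1.1 m³/s.
After input A: C = (200·0.254 + 1.1·17) / 201.1 = 0.3456 mg/L.
37 L/s = 0.037 m³/s.
After input B: C = (201.1·0.3456 + 0.037·16.8) / 201.1 = 0.3486 mg/L.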